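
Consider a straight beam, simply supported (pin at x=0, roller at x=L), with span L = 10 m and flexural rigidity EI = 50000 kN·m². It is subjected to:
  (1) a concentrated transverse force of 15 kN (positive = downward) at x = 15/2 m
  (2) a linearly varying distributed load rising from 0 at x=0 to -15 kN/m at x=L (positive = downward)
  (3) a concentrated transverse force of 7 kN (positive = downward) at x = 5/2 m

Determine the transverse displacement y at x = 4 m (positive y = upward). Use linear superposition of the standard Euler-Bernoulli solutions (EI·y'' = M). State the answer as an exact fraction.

Load 1 — point force P=15 kN at a=15/2 m (b=L-a=5/2):
  y_1 = -Pbx(L²-b²-x²)/(6LEI)  [x≤a] = -15·(5/2)·4·(10²-(5/2)²-4²)/(6·10·50000) = -311/80000 m
Load 2 — triangular load w₀=-15 kN/m (0→w₀ over full span):
  y_2 = -w₀x(7L⁴-10L²x²+3x⁴)/(360LEI) = -(-15)·4·(7·10⁴-10·10²·4²+3·4⁴)/(360·10·50000) = 1141/62500 m
Load 3 — point force P=7 kN at a=5/2 m (b=L-a=15/2):
  y_3 = -Pa(L-x)(2Lx-a²-x²)/(6LEI)  [x>a] = -7·(5/2)·(10-4)·(2·10·4-(5/2)²-4²)/(6·10·50000) = -1617/800000 m
Superposition: y = Σ y_i = 49389/4000000 m ≈ 0.012347 m

y(4) = 49389/4000000 m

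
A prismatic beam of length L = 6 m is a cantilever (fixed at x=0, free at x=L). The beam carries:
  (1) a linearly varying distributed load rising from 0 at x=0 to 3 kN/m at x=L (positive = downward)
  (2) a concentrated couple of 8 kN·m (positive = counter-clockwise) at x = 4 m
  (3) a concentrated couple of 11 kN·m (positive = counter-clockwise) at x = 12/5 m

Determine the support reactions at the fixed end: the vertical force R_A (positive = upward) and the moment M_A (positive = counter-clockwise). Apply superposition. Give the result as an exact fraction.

Load 1 — triangular load w₀=3 kN/m (0→w₀ over full span):
  R_A = w₀L/2 = 3·6/2 = 9 kN
  M_A = w₀L²/3 = 3·6²/3 = 36 kN·m
Load 2 — applied couple M₀=8 kN·m at a=4 m (b=L-a=2):
  R_A = 0 kN
  M_A = -M₀ = -8 kN·m
Load 3 — applied couple M₀=11 kN·m at a=12/5 m (b=L-a=18/5):
  R_A = 0 kN
  M_A = -M₀ = -11 kN·m
Superposition: R_A = 9 kN, M_A = 17 kN·m

R_A = 9 kN, M_A = 17 kN·m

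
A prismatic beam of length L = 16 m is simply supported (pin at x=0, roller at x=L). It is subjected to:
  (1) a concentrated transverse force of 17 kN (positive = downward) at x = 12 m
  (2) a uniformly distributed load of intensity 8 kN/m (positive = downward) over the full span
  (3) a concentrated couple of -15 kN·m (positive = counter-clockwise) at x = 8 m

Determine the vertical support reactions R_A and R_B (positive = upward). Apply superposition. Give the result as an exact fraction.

R_A = 1077/16 kN, R_B = 1243/16 kN

Load 1 — point force P=17 kN at a=12 m (b=L-a=4):
  R_A = Pb/L = 17·4/16 = 17/4 kN
  R_B = Pa/L = 17·12/16 = 51/4 kN
Load 2 — uniform load w=8 kN/m over full span:
  R_A = wL/2 = 8·16/2 = 64 kN
  R_B = wL/2 = 8·16/2 = 64 kN
Load 3 — applied couple M₀=-15 kN·m at a=8 m (b=L-a=8):
  R_A = M₀/L = (-15)/16 = -15/16 kN
  R_B = -M₀/L = -(-15)/16 = 15/16 kN
Superposition: R_A = 1077/16 kN, R_B = 1243/16 kN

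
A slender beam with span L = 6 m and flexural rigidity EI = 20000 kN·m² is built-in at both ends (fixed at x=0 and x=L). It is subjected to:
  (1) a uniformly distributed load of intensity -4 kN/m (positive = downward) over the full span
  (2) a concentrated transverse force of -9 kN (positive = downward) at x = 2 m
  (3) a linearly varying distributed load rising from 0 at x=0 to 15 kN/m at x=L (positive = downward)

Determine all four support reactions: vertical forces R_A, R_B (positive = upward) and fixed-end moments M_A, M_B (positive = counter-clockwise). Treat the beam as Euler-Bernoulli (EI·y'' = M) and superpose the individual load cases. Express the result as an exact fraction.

Load 1 — uniform load w=-4 kN/m over full span:
  R_A = wL/2 = (-4)·6/2 = -12 kN
  M_A = wL²/12 = (-4)·6²/12 = -12 kN·m
  R_B = wL/2 = (-4)·6/2 = -12 kN
  M_B = -wL²/12 = -(-4)·6²/12 = 12 kN·m
Load 2 — point force P=-9 kN at a=2 m (b=L-a=4):
  R_A = Pb²(3a+b)/L³ = (-9)·4²·(3·2+4)/6³ = -20/3 kN
  M_A = Pab²/L² = (-9)·2·4²/6² = -8 kN·m
  R_B = Pa²(a+3b)/L³ = (-9)·2²·(2+3·4)/6³ = -7/3 kN
  M_B = -Pa²b/L² = -(-9)·2²·4/6² = 4 kN·m
Load 3 — triangular load w₀=15 kN/m (0→w₀ over full span):
  R_A = 3w₀L/20 = 3·15·6/20 = 27/2 kN
  M_A = w₀L²/30 = 15·6²/30 = 18 kN·m
  R_B = 7w₀L/20 = 7·15·6/20 = 63/2 kN
  M_B = -w₀L²/20 = -15·6²/20 = -27 kN·m
Superposition: R_A = -31/6 kN, M_A = -2 kN·m, R_B = 103/6 kN, M_B = -11 kN·m

R_A = -31/6 kN, M_A = -2 kN·m, R_B = 103/6 kN, M_B = -11 kN·m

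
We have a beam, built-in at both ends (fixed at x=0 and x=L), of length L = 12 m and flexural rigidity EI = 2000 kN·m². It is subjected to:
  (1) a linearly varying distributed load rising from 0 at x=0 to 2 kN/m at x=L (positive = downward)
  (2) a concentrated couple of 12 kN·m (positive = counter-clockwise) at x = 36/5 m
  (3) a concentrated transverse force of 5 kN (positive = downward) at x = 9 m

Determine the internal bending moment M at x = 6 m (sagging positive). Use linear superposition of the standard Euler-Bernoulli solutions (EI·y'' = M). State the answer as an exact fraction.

M(6) = 507/40 kN·m

Load 1 — triangular load w₀=2 kN/m (0→w₀ over full span):
  M_1 = 3w₀Lx/20 - w₀L²/30 - w₀x³/(6L) = 3·2·12·6/20 - 2·12²/30 - 2·6³/(6·12) = 6 kN·m
Load 2 — applied couple M₀=12 kN·m at a=36/5 m (b=L-a=24/5):
  M_2 = R_Ax - M_A  [x≤a] with R_A=36/25, M_A=96/25 = (36/25)·6 - (96/25) = 24/5 kN·m
Load 3 — point force P=5 kN at a=9 m (b=L-a=3):
  M_3 = Pb²(3a+b)x/L³ - Pab²/L²  [x≤a] = 5·3²·(3·9+3)·6/12³ - 5·9·3²/12² = 15/8 kN·m
Superposition: M = Σ M_i = 507/40 kN·m ≈ 12.675000 kN·m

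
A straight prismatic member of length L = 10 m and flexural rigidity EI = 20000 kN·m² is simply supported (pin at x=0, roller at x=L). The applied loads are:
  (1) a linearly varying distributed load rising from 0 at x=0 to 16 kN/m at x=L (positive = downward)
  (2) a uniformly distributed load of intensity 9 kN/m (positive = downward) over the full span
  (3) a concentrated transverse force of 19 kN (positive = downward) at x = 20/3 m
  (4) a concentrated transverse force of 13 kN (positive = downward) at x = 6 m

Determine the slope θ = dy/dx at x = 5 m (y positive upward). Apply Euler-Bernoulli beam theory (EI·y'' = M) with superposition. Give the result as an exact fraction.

θ(5) = -33943/16200000 rad

Load 1 — triangular load w₀=16 kN/m (0→w₀ over full span):
  θ_1 = -w₀(7L⁴-30L²x²+15x⁴)/(360LEI) = -16·(7·10⁴-30·10²·5²+15·5⁴)/(360·10·20000) = -7/7200 rad
Load 2 — uniform load w=9 kN/m over full span:
  θ_2 = -w(L³-6Lx²+4x³)/(24EI) = -9·(10³-6·10·5²+4·5³)/(24·20000) = 0 rad
Load 3 — point force P=19 kN at a=20/3 m (b=L-a=10/3):
  θ_3 = -Pb(L²-b²-3x²)/(6LEI)  [x≤a] = -19·(10/3)·(10²-(10/3)²-3·5²)/(6·10·20000) = -19/25920 rad
Load 4 — point force P=13 kN at a=6 m (b=L-a=4):
  θ_4 = -Pb(L²-b²-3x²)/(6LEI)  [x≤a] = -13·4·(10²-4²-3·5²)/(6·10·20000) = -39/100000 rad
Superposition: θ = Σ θ_i = -33943/16200000 rad ≈ -0.002095 rad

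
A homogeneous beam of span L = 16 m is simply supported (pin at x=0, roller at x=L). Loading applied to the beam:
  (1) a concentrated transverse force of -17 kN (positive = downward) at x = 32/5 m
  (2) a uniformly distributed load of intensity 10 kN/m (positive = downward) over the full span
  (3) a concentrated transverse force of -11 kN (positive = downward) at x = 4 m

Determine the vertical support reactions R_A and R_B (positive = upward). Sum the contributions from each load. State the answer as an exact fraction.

R_A = 1231/20 kN, R_B = 1409/20 kN

Load 1 — point force P=-17 kN at a=32/5 m (b=L-a=48/5):
  R_A = Pb/L = (-17)·(48/5)/16 = -51/5 kN
  R_B = Pa/L = (-17)·(32/5)/16 = -34/5 kN
Load 2 — uniform load w=10 kN/m over full span:
  R_A = wL/2 = 10·16/2 = 80 kN
  R_B = wL/2 = 10·16/2 = 80 kN
Load 3 — point force P=-11 kN at a=4 m (b=L-a=12):
  R_A = Pb/L = (-11)·12/16 = -33/4 kN
  R_B = Pa/L = (-11)·4/16 = -11/4 kN
Superposition: R_A = 1231/20 kN, R_B = 1409/20 kN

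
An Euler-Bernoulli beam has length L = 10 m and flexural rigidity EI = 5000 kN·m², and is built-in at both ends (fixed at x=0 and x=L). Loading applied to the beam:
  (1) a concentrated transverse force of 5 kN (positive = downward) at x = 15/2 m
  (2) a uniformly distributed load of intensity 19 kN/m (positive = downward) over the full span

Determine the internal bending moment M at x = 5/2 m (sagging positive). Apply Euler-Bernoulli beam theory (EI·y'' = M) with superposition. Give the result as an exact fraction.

Load 1 — point force P=5 kN at a=15/2 m (b=L-a=5/2):
  M_1 = Pb²(3a+b)x/L³ - Pab²/L²  [x≤a] = 5·(5/2)²·(3·(15/2)+(5/2))·(5/2)/10³ - 5·(15/2)·(5/2)²/10² = -25/64 kN·m
Load 2 — uniform load w=19 kN/m over full span:
  M_2 = wLx/2 - wL²/12 - wx²/2 = 19·10·(5/2)/2 - 19·10²/12 - 19·(5/2)²/2 = 475/24 kN·m
Superposition: M = Σ M_i = 3725/192 kN·m ≈ 19.401042 kN·m

M(5/2) = 3725/192 kN·m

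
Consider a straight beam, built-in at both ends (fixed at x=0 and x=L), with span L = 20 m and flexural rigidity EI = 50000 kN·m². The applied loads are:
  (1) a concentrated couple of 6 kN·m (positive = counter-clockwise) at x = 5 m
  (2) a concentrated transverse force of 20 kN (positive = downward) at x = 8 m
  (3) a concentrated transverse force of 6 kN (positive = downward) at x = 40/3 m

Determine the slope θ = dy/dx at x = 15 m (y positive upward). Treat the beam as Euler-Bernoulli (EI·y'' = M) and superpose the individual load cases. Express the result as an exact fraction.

Load 1 — applied couple M₀=6 kN·m at a=5 m (b=L-a=15):
  θ_1 = (R_Ax²/2 - M_Ax - M₀(x-a))/EI  [x>a] with R_A=27/80, M_A=-9/8 = ((27/80)·15²/2 - (-9/8)·15 - 6·(15-5))/50000 = -33/320000 rad
Load 2 — point force P=20 kN at a=8 m (b=L-a=12):
  θ_2 = Pa²(L-x)(2bL-(3b+a)(L-x))/(2L³EI)  [x>a] = 20·8²·(20-15)·(2·12·20-(3·12+8)·(20-15))/(2·20³·50000) = 13/6250 rad
Load 3 — point force P=6 kN at a=40/3 m (b=L-a=20/3):
  θ_3 = Pa²(L-x)(2bL-(3b+a)(L-x))/(2L³EI)  [x>a] = 6·(40/3)²·(20-15)·(2·(20/3)·20-(3·(20/3)+(40/3))·(20-15))/(2·20³·50000) = 1/1500 rad
Superposition: θ = Σ θ_i = 12689/4800000 rad ≈ 0.002644 rad

θ(15) = 12689/4800000 rad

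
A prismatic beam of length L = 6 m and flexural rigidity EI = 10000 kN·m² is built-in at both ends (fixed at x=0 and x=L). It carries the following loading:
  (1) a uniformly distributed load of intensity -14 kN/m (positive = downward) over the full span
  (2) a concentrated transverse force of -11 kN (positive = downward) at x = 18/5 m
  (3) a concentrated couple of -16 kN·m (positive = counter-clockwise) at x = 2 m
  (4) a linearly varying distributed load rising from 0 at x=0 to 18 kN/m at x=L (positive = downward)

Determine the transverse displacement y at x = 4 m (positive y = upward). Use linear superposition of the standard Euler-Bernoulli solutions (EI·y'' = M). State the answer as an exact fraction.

Load 1 — uniform load w=-14 kN/m over full span:
  y_1 = -wx²(L-x)²/(24EI) = -(-14)·4²·(6-4)²/(24·10000) = 7/1875 m
Load 2 — point force P=-11 kN at a=18/5 m (b=L-a=12/5):
  y_2 = -Pa²(L-x)²(3bL-(3b+a)(L-x))/(6L³EI)  [x>a] = -(-11)·(18/5)²·(6-4)²·(3·(12/5)·6-(3·(12/5)+(18/5))·(6-4))/(6·6³·10000) = 297/312500 m
Load 3 — applied couple M₀=-16 kN·m at a=2 m (b=L-a=4):
  y_3 = (R_Ax³/6 - M_Ax²/2 - M₀(x-a)²/2)/EI  [x>a] with R_A=-32/9, M_A=0 = ((-32/9)·4³/6 - 0·4²/2 - (-16)·(4-2)²/2)/10000 = -2/3375 m
Load 4 — triangular load w₀=18 kN/m (0→w₀ over full span):
  y_4 = -w₀x²(L-x)²(x+2L)/(120LEI) = -18·4²·(6-4)²·(4+2·6)/(120·6·10000) = -8/3125 m
Superposition: y = Σ y_i = 12919/8437500 m ≈ 0.001531 m

y(4) = 12919/8437500 m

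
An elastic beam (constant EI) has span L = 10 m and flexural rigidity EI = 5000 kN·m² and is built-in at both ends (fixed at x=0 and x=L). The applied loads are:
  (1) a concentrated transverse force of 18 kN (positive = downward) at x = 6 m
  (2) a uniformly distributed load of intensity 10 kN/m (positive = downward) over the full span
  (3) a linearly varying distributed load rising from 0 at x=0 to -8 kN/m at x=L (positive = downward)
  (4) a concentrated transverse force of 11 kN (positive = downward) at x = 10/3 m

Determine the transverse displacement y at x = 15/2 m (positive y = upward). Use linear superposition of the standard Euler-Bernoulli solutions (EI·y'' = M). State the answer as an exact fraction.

y(15/2) = -78119/2592000 m

Load 1 — point force P=18 kN at a=6 m (b=L-a=4):
  y_1 = -Pa²(L-x)²(3bL-(3b+a)(L-x))/(6L³EI)  [x>a] = -18·6²·(10-(15/2))²·(3·4·10-(3·4+6)·(10-(15/2)))/(6·10³·5000) = -81/8000 m
Load 2 — uniform load w=10 kN/m over full span:
  y_2 = -wx²(L-x)²/(24EI) = -10·(15/2)²·(10-(15/2))²/(24·5000) = -15/512 m
Load 3 — triangular load w₀=-8 kN/m (0→w₀ over full span):
  y_3 = -w₀x²(L-x)²(x+2L)/(120LEI) = -(-8)·(15/2)²·(10-(15/2))²·((15/2)+2·10)/(120·10·5000) = 33/2560 m
Load 4 — point force P=11 kN at a=10/3 m (b=L-a=20/3):
  y_4 = -Pa²(L-x)²(3bL-(3b+a)(L-x))/(6L³EI)  [x>a] = -11·(10/3)²·(10-(15/2))²·(3·(20/3)·10-(3·(20/3)+(10/3))·(10-(15/2)))/(6·10³·5000) = -187/51840 m
Superposition: y = Σ y_i = -78119/2592000 m ≈ -0.030139 m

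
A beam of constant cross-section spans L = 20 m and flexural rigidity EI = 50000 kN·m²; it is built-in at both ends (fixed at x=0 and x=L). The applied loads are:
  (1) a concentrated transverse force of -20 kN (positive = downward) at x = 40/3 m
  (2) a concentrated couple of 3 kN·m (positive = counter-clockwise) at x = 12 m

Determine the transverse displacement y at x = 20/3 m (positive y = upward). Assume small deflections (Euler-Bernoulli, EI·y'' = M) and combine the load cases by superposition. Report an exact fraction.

y(20/3) = 53542/6834375 m

Load 1 — point force P=-20 kN at a=40/3 m (b=L-a=20/3):
  y_1 = -Pb²x²(3aL-(3a+b)x)/(6L³EI)  [x≤a] = -(-20)·(20/3)²·(20/3)²·(3·(40/3)·20-(3·(40/3)+(20/3))·(20/3))/(6·20³·50000) = 88/10935 m
Load 2 — applied couple M₀=3 kN·m at a=12 m (b=L-a=8):
  y_2 = (R_Ax³/6 - M_Ax²/2)/EI  [x≤a] with R_A=27/125, M_A=24/25 = ((27/125)·(20/3)³/6 - (24/25)·(20/3)²/2)/50000 = -2/9375 m
Superposition: y = Σ y_i = 53542/6834375 m ≈ 0.007834 m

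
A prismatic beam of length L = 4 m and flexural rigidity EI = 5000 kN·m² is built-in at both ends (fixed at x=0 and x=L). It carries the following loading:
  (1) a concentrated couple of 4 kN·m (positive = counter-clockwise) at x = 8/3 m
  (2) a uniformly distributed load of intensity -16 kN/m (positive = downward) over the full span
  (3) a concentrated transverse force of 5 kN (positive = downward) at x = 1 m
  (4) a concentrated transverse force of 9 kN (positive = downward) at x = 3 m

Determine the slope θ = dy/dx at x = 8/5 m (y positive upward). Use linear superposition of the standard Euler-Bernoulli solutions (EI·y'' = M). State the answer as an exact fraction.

θ(8/5) = 2077/3750000 rad

Load 1 — applied couple M₀=4 kN·m at a=8/3 m (b=L-a=4/3):
  θ_1 = (R_Ax²/2 - M_Ax)/EI  [x≤a] with R_A=4/3, M_A=4/3 = ((4/3)·(8/5)²/2 - (4/3)·(8/5))/5000 = -4/46875 rad
Load 2 — uniform load w=-16 kN/m over full span:
  θ_2 = -wx(L-x)(L-2x)/(12EI) = -(-16)·(8/5)·(4-(8/5))·(4-2·(8/5))/(12·5000) = 64/78125 rad
Load 3 — point force P=5 kN at a=1 m (b=L-a=3):
  θ_3 = Pa²(L-x)(2bL-(3b+a)(L-x))/(2L³EI)  [x>a] = 5·1²·(4-(8/5))·(2·3·4-(3·3+1)·(4-(8/5)))/(2·4³·5000) = 0 rad
Load 4 — point force P=9 kN at a=3 m (b=L-a=1):
  θ_4 = -Pb²x(2aL-(3a+b)x)/(2L³EI)  [x≤a] = -9·1²·(8/5)·(2·3·4-(3·3+1)·(8/5))/(2·4³·5000) = -9/50000 rad
Superposition: θ = Σ θ_i = 2077/3750000 rad ≈ 0.000554 rad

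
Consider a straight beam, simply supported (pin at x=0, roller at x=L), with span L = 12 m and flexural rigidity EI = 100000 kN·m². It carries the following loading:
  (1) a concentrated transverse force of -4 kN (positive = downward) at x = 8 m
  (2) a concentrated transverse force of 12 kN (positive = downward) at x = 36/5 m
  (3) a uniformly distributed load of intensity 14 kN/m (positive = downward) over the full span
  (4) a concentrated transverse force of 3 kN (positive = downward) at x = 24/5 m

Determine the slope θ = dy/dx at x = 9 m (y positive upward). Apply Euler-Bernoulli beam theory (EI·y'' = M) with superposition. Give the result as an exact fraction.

Load 1 — point force P=-4 kN at a=8 m (b=L-a=4):
  θ_1 = -Pa(2L²-6Lx+3x²+a²)/(6LEI)  [x>a] = -(-4)·8·(2·12²-6·12·9+3·9²+8²)/(6·12·100000) = -53/225000 rad
Load 2 — point force P=12 kN at a=36/5 m (b=L-a=24/5):
  θ_2 = -Pa(2L²-6Lx+3x²+a²)/(6LEI)  [x>a] = -12·(36/5)·(2·12²-6·12·9+3·9²+(36/5)²)/(6·12·100000) = 4887/6250000 rad
Load 3 — uniform load w=14 kN/m over full span:
  θ_3 = -w(L³-6Lx²+4x³)/(24EI) = -14·(12³-6·12·9²+4·9³)/(24·100000) = 693/100000 rad
Load 4 — point force P=3 kN at a=24/5 m (b=L-a=36/5):
  θ_4 = -Pa(2L²-6Lx+3x²+a²)/(6LEI)  [x>a] = -3·(24/5)·(2·12²-6·12·9+3·9²+(24/5)²)/(6·12·100000) = 2349/12500000 rad
Superposition: θ = Σ θ_i = 107779/14062500 rad ≈ 0.007664 rad

θ(9) = 107779/14062500 rad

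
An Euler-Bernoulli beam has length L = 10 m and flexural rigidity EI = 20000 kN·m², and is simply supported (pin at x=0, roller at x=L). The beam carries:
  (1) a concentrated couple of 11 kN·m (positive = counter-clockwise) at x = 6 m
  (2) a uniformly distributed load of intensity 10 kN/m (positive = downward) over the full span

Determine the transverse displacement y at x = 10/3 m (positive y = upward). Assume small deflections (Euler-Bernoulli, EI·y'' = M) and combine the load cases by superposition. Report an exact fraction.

Load 1 — applied couple M₀=11 kN·m at a=6 m (b=L-a=4):
  y_1 = (M₀x³/(6L)+C₁x)/EI  [x≤a] with C₁=M₀(3b²-L²)/(6L)=-143/15 = (11·(10/3)³/(6·10)+(-143/15)·(10/3))/20000 = -253/202500 m
Load 2 — uniform load w=10 kN/m over full span:
  y_2 = -wx(L³-2Lx²+x³)/(24EI) = -10·(10/3)·(10³-2·10·(10/3)²+(10/3)³)/(24·20000) = -55/972 m
Superposition: y = Σ y_i = -17567/303750 m ≈ -0.057834 m

y(10/3) = -17567/303750 m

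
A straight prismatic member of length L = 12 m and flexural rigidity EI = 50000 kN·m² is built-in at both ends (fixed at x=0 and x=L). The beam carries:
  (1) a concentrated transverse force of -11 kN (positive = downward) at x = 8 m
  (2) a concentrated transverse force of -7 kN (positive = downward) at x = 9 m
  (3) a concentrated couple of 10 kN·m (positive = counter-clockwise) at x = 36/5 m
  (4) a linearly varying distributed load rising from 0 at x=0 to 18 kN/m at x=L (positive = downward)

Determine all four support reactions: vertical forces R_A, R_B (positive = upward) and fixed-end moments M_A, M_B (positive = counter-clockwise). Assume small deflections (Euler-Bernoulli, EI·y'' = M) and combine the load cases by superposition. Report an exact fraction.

Load 1 — point force P=-11 kN at a=8 m (b=L-a=4):
  R_A = Pb²(3a+b)/L³ = (-11)·4²·(3·8+4)/12³ = -77/27 kN
  M_A = Pab²/L² = (-11)·8·4²/12² = -88/9 kN·m
  R_B = Pa²(a+3b)/L³ = (-11)·8²·(8+3·4)/12³ = -220/27 kN
  M_B = -Pa²b/L² = -(-11)·8²·4/12² = 176/9 kN·m
Load 2 — point force P=-7 kN at a=9 m (b=L-a=3):
  R_A = Pb²(3a+b)/L³ = (-7)·3²·(3·9+3)/12³ = -35/32 kN
  M_A = Pab²/L² = (-7)·9·3²/12² = -63/16 kN·m
  R_B = Pa²(a+3b)/L³ = (-7)·9²·(9+3·3)/12³ = -189/32 kN
  M_B = -Pa²b/L² = -(-7)·9²·3/12² = 189/16 kN·m
Load 3 — applied couple M₀=10 kN·m at a=36/5 m (b=L-a=24/5):
  R_A = 6M₀ab/L³ = 6·10·(36/5)·(24/5)/12³ = 6/5 kN
  M_A = M₀b(2a-b)/L² = 10·(24/5)·(2·(36/5)-(24/5))/12² = 16/5 kN·m
  R_B = -6M₀ab/L³ = -6·10·(36/5)·(24/5)/12³ = -6/5 kN
  M_B = M₀a(2b-a)/L² = 10·(36/5)·(2·(24/5)-(36/5))/12² = 6/5 kN·m
Load 4 — triangular load w₀=18 kN/m (0→w₀ over full span):
  R_A = 3w₀L/20 = 3·18·12/20 = 162/5 kN
  M_A = w₀L²/30 = 18·12²/30 = 432/5 kN·m
  R_B = 7w₀L/20 = 7·18·12/20 = 378/5 kN
  M_B = -w₀L²/20 = -18·12²/20 = -648/5 kN·m
Superposition: R_A = 128107/4320 kN, M_A = 54637/720 kN·m, R_B = 260693/4320 kN, M_B = -69863/720 kN·m

R_A = 128107/4320 kN, M_A = 54637/720 kN·m, R_B = 260693/4320 kN, M_B = -69863/720 kN·m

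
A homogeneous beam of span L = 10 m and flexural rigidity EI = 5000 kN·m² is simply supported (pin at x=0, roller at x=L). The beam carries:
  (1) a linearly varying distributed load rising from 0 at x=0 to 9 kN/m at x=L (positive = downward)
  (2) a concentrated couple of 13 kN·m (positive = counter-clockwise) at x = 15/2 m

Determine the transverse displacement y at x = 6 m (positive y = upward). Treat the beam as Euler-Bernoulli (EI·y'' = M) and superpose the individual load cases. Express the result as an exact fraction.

Load 1 — triangular load w₀=9 kN/m (0→w₀ over full span):
  y_1 = -w₀x(7L⁴-10L²x²+3x⁴)/(360LEI) = -9·6·(7·10⁴-10·10²·6²+3·6⁴)/(360·10·5000) = -1776/15625 m
Load 2 — applied couple M₀=13 kN·m at a=15/2 m (b=L-a=5/2):
  y_2 = (M₀x³/(6L)+C₁x)/EI  [x≤a] with C₁=M₀(3b²-L²)/(6L)=-845/48 = (13·6³/(6·10)+(-845/48)·6)/5000 = -2353/200000 m
Superposition: y = Σ y_i = -125429/1000000 m ≈ -0.125429 m

y(6) = -125429/1000000 m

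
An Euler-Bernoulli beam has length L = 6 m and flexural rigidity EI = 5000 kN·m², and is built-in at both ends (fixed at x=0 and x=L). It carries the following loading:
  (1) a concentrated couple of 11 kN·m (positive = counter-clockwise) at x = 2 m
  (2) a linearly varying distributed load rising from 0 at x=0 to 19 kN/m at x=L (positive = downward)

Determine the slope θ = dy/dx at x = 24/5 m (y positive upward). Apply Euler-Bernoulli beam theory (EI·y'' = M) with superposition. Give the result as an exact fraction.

θ(24/5) = 4647/1562500 rad

Load 1 — applied couple M₀=11 kN·m at a=2 m (b=L-a=4):
  θ_1 = (R_Ax²/2 - M_Ax - M₀(x-a))/EI  [x>a] with R_A=22/9, M_A=0 = ((22/9)·(24/5)²/2 - 0·(24/5) - 11·((24/5)-2))/5000 = -33/62500 rad
Load 2 — triangular load w₀=19 kN/m (0→w₀ over full span):
  θ_2 = -w₀(2x(L-x)(L-2x)(x+2L)+x²(L-x)²)/(120LEI) = -19·(2·(24/5)·(6-(24/5))·(6-2·(24/5))·((24/5)+2·6)+(24/5)²·(6-(24/5))²)/(120·6·5000) = 1368/390625 rad
Superposition: θ = Σ θ_i = 4647/1562500 rad ≈ 0.002974 rad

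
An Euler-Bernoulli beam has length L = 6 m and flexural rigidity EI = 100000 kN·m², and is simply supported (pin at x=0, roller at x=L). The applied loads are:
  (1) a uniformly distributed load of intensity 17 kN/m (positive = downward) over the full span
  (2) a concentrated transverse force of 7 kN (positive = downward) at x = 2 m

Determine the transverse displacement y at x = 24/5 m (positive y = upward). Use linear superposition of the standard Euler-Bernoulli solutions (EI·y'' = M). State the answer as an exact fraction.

Load 1 — uniform load w=17 kN/m over full span:
  y_1 = -wx(L³-2Lx²+x³)/(24EI) = -17·(24/5)·(6³-2·6·(24/5)²+(24/5)³)/(24·100000) = -13311/7812500 m
Load 2 — point force P=7 kN at a=2 m (b=L-a=4):
  y_2 = -Pa(L-x)(2Lx-a²-x²)/(6LEI)  [x>a] = -7·2·(6-(24/5))·(2·6·(24/5)-2²-(24/5)²)/(6·6·100000) = -1337/9375000 m
Superposition: y = Σ y_i = -86551/46875000 m ≈ -0.001846 m

y(24/5) = -86551/46875000 m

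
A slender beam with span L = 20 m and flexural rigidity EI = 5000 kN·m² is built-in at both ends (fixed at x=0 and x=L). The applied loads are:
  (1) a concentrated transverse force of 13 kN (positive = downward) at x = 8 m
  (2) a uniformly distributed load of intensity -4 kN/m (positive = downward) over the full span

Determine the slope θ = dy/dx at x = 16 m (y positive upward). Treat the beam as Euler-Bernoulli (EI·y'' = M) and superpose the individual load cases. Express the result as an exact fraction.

θ(16) = -3012/78125 rad

Load 1 — point force P=13 kN at a=8 m (b=L-a=12):
  θ_1 = Pa²(L-x)(2bL-(3b+a)(L-x))/(2L³EI)  [x>a] = 13·8²·(20-16)·(2·12·20-(3·12+8)·(20-16))/(2·20³·5000) = 988/78125 rad
Load 2 — uniform load w=-4 kN/m over full span:
  θ_2 = -wx(L-x)(L-2x)/(12EI) = -(-4)·16·(20-16)·(20-2·16)/(12·5000) = -32/625 rad
Superposition: θ = Σ θ_i = -3012/78125 rad ≈ -0.038554 rad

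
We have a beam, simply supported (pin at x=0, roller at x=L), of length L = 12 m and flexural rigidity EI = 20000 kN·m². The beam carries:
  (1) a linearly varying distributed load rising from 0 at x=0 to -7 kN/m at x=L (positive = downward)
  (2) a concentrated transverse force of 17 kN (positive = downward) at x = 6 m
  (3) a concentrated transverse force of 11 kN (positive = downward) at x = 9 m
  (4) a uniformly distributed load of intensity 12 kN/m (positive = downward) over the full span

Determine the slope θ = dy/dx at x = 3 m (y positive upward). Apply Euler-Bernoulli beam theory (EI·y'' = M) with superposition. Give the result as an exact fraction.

θ(3) = -93453/3200000 rad

Load 1 — triangular load w₀=-7 kN/m (0→w₀ over full span):
  θ_1 = -w₀(7L⁴-30L²x²+15x⁴)/(360LEI) = -(-7)·(7·12⁴-30·12²·3²+15·3⁴)/(360·12·20000) = 27867/3200000 rad
Load 2 — point force P=17 kN at a=6 m (b=L-a=6):
  θ_2 = -Pb(L²-b²-3x²)/(6LEI)  [x≤a] = -17·6·(12²-6²-3·3²)/(6·12·20000) = -459/80000 rad
Load 3 — point force P=11 kN at a=9 m (b=L-a=3):
  θ_3 = -Pb(L²-b²-3x²)/(6LEI)  [x≤a] = -11·3·(12²-3²-3·3²)/(6·12·20000) = -99/40000 rad
Load 4 — uniform load w=12 kN/m over full span:
  θ_4 = -w(L³-6Lx²+4x³)/(24EI) = -12·(12³-6·12·3²+4·3³)/(24·20000) = -297/10000 rad
Superposition: θ = Σ θ_i = -93453/3200000 rad ≈ -0.029204 rad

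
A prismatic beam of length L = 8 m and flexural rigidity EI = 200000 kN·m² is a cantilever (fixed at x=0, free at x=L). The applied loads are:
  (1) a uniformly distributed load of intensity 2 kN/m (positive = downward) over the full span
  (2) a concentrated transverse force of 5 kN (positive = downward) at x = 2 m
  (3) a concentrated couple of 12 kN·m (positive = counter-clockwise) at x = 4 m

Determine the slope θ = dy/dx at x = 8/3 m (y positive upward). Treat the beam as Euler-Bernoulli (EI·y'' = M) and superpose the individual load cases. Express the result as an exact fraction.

θ(8/3) = -3973/8100000 rad

Load 1 — uniform load w=2 kN/m over full span:
  θ_1 = -wx(x²-3Lx+3L²)/(6EI) = -2·(8/3)·((8/3)²-3·8·(8/3)+3·8²)/(6·200000) = -152/253125 rad
Load 2 — point force P=5 kN at a=2 m (b=L-a=6):
  θ_2 = -Pa²/(2EI)  [x>a] = -5·2²/(2·200000) = -1/20000 rad
Load 3 — applied couple M₀=12 kN·m at a=4 m (b=L-a=4):
  θ_3 = M₀x/EI  [x≤a] = 12·(8/3)/200000 = 1/6250 rad
Superposition: θ = Σ θ_i = -3973/8100000 rad ≈ -0.000490 rad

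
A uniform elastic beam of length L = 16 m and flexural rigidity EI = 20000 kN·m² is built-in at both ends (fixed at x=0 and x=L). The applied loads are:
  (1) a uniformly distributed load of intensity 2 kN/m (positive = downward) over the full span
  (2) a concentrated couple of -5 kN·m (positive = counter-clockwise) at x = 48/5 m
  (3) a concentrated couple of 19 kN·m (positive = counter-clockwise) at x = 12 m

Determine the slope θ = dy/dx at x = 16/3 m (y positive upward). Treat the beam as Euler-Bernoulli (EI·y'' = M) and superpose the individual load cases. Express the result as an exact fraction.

θ(16/3) = -12373/4050000 rad

Load 1 — uniform load w=2 kN/m over full span:
  θ_1 = -wx(L-x)(L-2x)/(12EI) = -2·(16/3)·(16-(16/3))·(16-2·(16/3))/(12·20000) = -128/50625 rad
Load 2 — applied couple M₀=-5 kN·m at a=48/5 m (b=L-a=32/5):
  θ_2 = (R_Ax²/2 - M_Ax)/EI  [x≤a] with R_A=-9/20, M_A=-8/5 = ((-9/20)·(16/3)²/2 - (-8/5)·(16/3))/20000 = 1/9375 rad
Load 3 — applied couple M₀=19 kN·m at a=12 m (b=L-a=4):
  θ_3 = (R_Ax²/2 - M_Ax)/EI  [x≤a] with R_A=171/128, M_A=95/16 = ((171/128)·(16/3)²/2 - (95/16)·(16/3))/20000 = -19/30000 rad
Superposition: θ = Σ θ_i = -12373/4050000 rad ≈ -0.003055 rad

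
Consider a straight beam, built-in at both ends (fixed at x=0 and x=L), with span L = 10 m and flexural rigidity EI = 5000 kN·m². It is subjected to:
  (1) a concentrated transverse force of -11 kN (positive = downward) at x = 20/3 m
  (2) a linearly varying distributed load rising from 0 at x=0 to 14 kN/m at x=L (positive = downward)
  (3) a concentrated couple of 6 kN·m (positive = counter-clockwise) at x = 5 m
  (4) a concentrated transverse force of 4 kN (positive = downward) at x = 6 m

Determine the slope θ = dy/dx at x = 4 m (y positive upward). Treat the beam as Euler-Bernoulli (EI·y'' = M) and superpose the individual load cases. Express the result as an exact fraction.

Load 1 — point force P=-11 kN at a=20/3 m (b=L-a=10/3):
  θ_1 = -Pb²x(2aL-(3a+b)x)/(2L³EI)  [x≤a] = -(-11)·(10/3)²·4·(2·(20/3)·10-(3·(20/3)+(10/3))·4)/(2·10³·5000) = 11/5625 rad
Load 2 — triangular load w₀=14 kN/m (0→w₀ over full span):
  θ_2 = -w₀(2x(L-x)(L-2x)(x+2L)+x²(L-x)²)/(120LEI) = -14·(2·4·(10-4)·(10-2·4)·(4+2·10)+4²·(10-4)²)/(120·10·5000) = -21/3125 rad
Load 3 — applied couple M₀=6 kN·m at a=5 m (b=L-a=5):
  θ_3 = (R_Ax²/2 - M_Ax)/EI  [x≤a] with R_A=9/10, M_A=3/2 = ((9/10)·4²/2 - (3/2)·4)/5000 = 3/12500 rad
Load 4 — point force P=4 kN at a=6 m (b=L-a=4):
  θ_4 = -Pb²x(2aL-(3a+b)x)/(2L³EI)  [x≤a] = -4·4²·4·(2·6·10-(3·6+4)·4)/(2·10³·5000) = -64/78125 rad
Superposition: θ = Σ θ_i = -15029/2812500 rad ≈ -0.005344 rad

θ(4) = -15029/2812500 rad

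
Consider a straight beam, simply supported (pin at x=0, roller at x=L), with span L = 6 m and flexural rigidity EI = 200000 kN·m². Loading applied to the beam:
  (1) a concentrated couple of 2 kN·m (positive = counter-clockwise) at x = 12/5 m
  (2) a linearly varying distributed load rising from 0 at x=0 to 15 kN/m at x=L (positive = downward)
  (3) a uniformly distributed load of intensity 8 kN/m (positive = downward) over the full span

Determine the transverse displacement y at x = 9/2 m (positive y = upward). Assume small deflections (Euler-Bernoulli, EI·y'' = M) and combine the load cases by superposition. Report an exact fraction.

Load 1 — applied couple M₀=2 kN·m at a=12/5 m (b=L-a=18/5):
  y_1 = (M₀x³/(6L)-M₀(x-a)²/2+C₁x)/EI  [x>a] with C₁=M₀(3b²-L²)/(6L)=4/25 = (2·(9/2)³/(6·6)-2·((9/2)-(12/5))²/2+(4/25)·(9/2))/200000 = 549/80000000 m
Load 2 — triangular load w₀=15 kN/m (0→w₀ over full span):
  y_2 = -w₀x(7L⁴-10L²x²+3x⁴)/(360LEI) = -15·(9/2)·(7·6⁴-10·6²·(9/2)²+3·(9/2)⁴)/(360·6·200000) = -9639/20480000 m
Load 3 — uniform load w=8 kN/m over full span:
  y_3 = -wx(L³-2Lx²+x³)/(24EI) = -8·(9/2)·(6³-2·6·(9/2)²+(9/2)³)/(24·200000) = -1539/3200000 m
Superposition: y = Σ y_i = -2418507/2560000000 m ≈ -0.000945 m

y(9/2) = -2418507/2560000000 m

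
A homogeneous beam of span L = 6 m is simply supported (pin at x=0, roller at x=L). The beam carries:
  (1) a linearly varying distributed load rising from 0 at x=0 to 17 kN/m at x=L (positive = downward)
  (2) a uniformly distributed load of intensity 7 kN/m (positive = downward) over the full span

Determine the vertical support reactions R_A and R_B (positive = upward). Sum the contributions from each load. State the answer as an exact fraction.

Load 1 — triangular load w₀=17 kN/m (0→w₀ over full span):
  R_A = w₀L/6 = 17·6/6 = 17 kN
  R_B = w₀L/3 = 17·6/3 = 34 kN
Load 2 — uniform load w=7 kN/m over full span:
  R_A = wL/2 = 7·6/2 = 21 kN
  R_B = wL/2 = 7·6/2 = 21 kN
Superposition: R_A = 38 kN, R_B = 55 kN

R_A = 38 kN, R_B = 55 kN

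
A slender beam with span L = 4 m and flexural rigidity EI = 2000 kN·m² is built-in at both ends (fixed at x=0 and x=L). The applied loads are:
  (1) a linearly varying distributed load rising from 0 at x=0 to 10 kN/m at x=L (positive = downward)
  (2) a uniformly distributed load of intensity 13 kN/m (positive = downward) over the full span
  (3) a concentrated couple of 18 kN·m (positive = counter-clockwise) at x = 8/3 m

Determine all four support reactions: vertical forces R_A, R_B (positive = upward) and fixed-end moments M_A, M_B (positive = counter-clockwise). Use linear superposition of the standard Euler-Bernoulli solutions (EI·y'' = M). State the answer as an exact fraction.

R_A = 38 kN, M_A = 86/3 kN·m, R_B = 34 kN, M_B = -76/3 kN·m

Load 1 — triangular load w₀=10 kN/m (0→w₀ over full span):
  R_A = 3w₀L/20 = 3·10·4/20 = 6 kN
  M_A = w₀L²/30 = 10·4²/30 = 16/3 kN·m
  R_B = 7w₀L/20 = 7·10·4/20 = 14 kN
  M_B = -w₀L²/20 = -10·4²/20 = -8 kN·m
Load 2 — uniform load w=13 kN/m over full span:
  R_A = wL/2 = 13·4/2 = 26 kN
  M_A = wL²/12 = 13·4²/12 = 52/3 kN·m
  R_B = wL/2 = 13·4/2 = 26 kN
  M_B = -wL²/12 = -13·4²/12 = -52/3 kN·m
Load 3 — applied couple M₀=18 kN·m at a=8/3 m (b=L-a=4/3):
  R_A = 6M₀ab/L³ = 6·18·(8/3)·(4/3)/4³ = 6 kN
  M_A = M₀b(2a-b)/L² = 18·(4/3)·(2·(8/3)-(4/3))/4² = 6 kN·m
  R_B = -6M₀ab/L³ = -6·18·(8/3)·(4/3)/4³ = -6 kN
  M_B = M₀a(2b-a)/L² = 18·(8/3)·(2·(4/3)-(8/3))/4² = 0 kN·m
Superposition: R_A = 38 kN, M_A = 86/3 kN·m, R_B = 34 kN, M_B = -76/3 kN·m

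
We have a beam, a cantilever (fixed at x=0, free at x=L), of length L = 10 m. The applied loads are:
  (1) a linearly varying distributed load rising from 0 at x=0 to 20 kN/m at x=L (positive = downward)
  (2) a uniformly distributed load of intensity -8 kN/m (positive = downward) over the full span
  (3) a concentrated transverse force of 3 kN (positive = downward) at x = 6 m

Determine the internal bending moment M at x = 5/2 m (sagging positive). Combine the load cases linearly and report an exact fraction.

M(5/2) = -1659/8 kN·m

Load 1 — triangular load w₀=20 kN/m (0→w₀ over full span):
  M_1 = w₀Lx/2 - w₀L²/3 - w₀x³/(6L) = 20·10·(5/2)/2 - 20·10²/3 - 20·(5/2)³/(6·10) = -3375/8 kN·m
Load 2 — uniform load w=-8 kN/m over full span:
  M_2 = -w(L-x)²/2 = -(-8)·(10-(5/2))²/2 = 225 kN·m
Load 3 — point force P=3 kN at a=6 m (b=L-a=4):
  M_3 = -P(a-x)  [x≤a] = -3·(6-(5/2)) = -21/2 kN·m
Superposition: M = Σ M_i = -1659/8 kN·m ≈ -207.375000 kN·m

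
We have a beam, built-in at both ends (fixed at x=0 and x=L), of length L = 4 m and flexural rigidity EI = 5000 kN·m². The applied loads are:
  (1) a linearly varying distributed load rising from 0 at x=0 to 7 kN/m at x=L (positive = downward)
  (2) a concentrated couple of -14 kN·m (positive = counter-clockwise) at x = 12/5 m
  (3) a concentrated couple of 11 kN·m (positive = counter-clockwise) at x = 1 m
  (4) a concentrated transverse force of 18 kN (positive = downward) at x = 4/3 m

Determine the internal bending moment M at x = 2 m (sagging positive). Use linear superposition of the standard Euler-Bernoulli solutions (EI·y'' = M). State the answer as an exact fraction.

Load 1 — triangular load w₀=7 kN/m (0→w₀ over full span):
  M_1 = 3w₀Lx/20 - w₀L²/30 - w₀x³/(6L) = 3·7·4·2/20 - 7·4²/30 - 7·2³/(6·4) = 7/3 kN·m
Load 2 — applied couple M₀=-14 kN·m at a=12/5 m (b=L-a=8/5):
  M_2 = R_Ax - M_A  [x≤a] with R_A=-126/25, M_A=-112/25 = (-126/25)·2 - (-112/25) = -28/5 kN·m
Load 3 — applied couple M₀=11 kN·m at a=1 m (b=L-a=3):
  M_3 = R_Ax - M_A - M₀  [x>a] with R_A=99/32, M_A=-33/16 = (99/32)·2 - (-33/16) - 11 = -11/4 kN·m
Load 4 — point force P=18 kN at a=4/3 m (b=L-a=8/3):
  M_4 = Pa²(a+3b)(L-x)/L³ - Pa²b/L²  [x>a] = 18·(4/3)²·((4/3)+3·(8/3))·(4-2)/4³ - 18·(4/3)²·(8/3)/4² = 4 kN·m
Superposition: M = Σ M_i = -121/60 kN·m ≈ -2.016667 kN·m

M(2) = -121/60 kN·m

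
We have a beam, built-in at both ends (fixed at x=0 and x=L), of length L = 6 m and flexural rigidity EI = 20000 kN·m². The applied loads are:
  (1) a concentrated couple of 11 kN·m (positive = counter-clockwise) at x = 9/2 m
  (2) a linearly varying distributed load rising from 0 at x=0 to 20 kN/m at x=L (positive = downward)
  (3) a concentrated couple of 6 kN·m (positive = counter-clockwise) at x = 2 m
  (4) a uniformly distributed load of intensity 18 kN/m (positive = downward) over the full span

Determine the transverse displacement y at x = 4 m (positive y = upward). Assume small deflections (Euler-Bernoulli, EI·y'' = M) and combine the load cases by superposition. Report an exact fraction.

y(4) = -287/72000 m

Load 1 — applied couple M₀=11 kN·m at a=9/2 m (b=L-a=3/2):
  y_1 = (R_Ax³/6 - M_Ax²/2)/EI  [x≤a] with R_A=33/16, M_A=55/16 = ((33/16)·4³/6 - (55/16)·4²/2)/20000 = -11/40000 m
Load 2 — triangular load w₀=20 kN/m (0→w₀ over full span):
  y_2 = -w₀x²(L-x)²(x+2L)/(120LEI) = -20·4²·(6-4)²·(4+2·6)/(120·6·20000) = -8/5625 m
Load 3 — applied couple M₀=6 kN·m at a=2 m (b=L-a=4):
  y_3 = (R_Ax³/6 - M_Ax²/2 - M₀(x-a)²/2)/EI  [x>a] with R_A=4/3, M_A=0 = ((4/3)·4³/6 - 0·4²/2 - 6·(4-2)²/2)/20000 = 1/9000 m
Load 4 — uniform load w=18 kN/m over full span:
  y_4 = -wx²(L-x)²/(24EI) = -18·4²·(6-4)²/(24·20000) = -3/1250 m
Superposition: y = Σ y_i = -287/72000 m ≈ -0.003986 m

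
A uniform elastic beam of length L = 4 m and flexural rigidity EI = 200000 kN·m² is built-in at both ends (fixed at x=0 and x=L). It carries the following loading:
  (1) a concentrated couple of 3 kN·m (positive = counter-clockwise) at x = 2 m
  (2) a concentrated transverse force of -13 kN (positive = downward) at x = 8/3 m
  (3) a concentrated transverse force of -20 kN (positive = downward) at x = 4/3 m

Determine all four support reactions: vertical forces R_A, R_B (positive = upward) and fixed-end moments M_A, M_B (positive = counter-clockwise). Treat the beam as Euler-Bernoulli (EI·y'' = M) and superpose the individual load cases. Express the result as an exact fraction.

R_A = -3685/216 kN, M_A = -1615/108 kN·m, R_B = -3443/216 kN, M_B = 1553/108 kN·m

Load 1 — applied couple M₀=3 kN·m at a=2 m (b=L-a=2):
  R_A = 6M₀ab/L³ = 6·3·2·2/4³ = 9/8 kN
  M_A = M₀b(2a-b)/L² = 3·2·(2·2-2)/4² = 3/4 kN·m
  R_B = -6M₀ab/L³ = -6·3·2·2/4³ = -9/8 kN
  M_B = M₀a(2b-a)/L² = 3·2·(2·2-2)/4² = 3/4 kN·m
Load 2 — point force P=-13 kN at a=8/3 m (b=L-a=4/3):
  R_A = Pb²(3a+b)/L³ = (-13)·(4/3)²·(3·(8/3)+(4/3))/4³ = -91/27 kN
  M_A = Pab²/L² = (-13)·(8/3)·(4/3)²/4² = -104/27 kN·m
  R_B = Pa²(a+3b)/L³ = (-13)·(8/3)²·((8/3)+3·(4/3))/4³ = -260/27 kN
  M_B = -Pa²b/L² = -(-13)·(8/3)²·(4/3)/4² = 208/27 kN·m
Load 3 — point force P=-20 kN at a=4/3 m (b=L-a=8/3):
  R_A = Pb²(3a+b)/L³ = (-20)·(8/3)²·(3·(4/3)+(8/3))/4³ = -400/27 kN
  M_A = Pab²/L² = (-20)·(4/3)·(8/3)²/4² = -320/27 kN·m
  R_B = Pa²(a+3b)/L³ = (-20)·(4/3)²·((4/3)+3·(8/3))/4³ = -140/27 kN
  M_B = -Pa²b/L² = -(-20)·(4/3)²·(8/3)/4² = 160/27 kN·m
Superposition: R_A = -3685/216 kN, M_A = -1615/108 kN·m, R_B = -3443/216 kN, M_B = 1553/108 kN·m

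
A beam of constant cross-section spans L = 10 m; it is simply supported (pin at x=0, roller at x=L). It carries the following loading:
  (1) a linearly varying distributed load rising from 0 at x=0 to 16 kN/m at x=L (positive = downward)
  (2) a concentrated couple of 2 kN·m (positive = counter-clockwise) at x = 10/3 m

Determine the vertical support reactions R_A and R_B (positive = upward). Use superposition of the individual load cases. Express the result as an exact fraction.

Load 1 — triangular load w₀=16 kN/m (0→w₀ over full span):
  R_A = w₀L/6 = 16·10/6 = 80/3 kN
  R_B = w₀L/3 = 16·10/3 = 160/3 kN
Load 2 — applied couple M₀=2 kN·m at a=10/3 m (b=L-a=20/3):
  R_A = M₀/L = 2/10 = 1/5 kN
  R_B = -M₀/L = -2/10 = -1/5 kN
Superposition: R_A = 403/15 kN, R_B = 797/15 kN

R_A = 403/15 kN, R_B = 797/15 kN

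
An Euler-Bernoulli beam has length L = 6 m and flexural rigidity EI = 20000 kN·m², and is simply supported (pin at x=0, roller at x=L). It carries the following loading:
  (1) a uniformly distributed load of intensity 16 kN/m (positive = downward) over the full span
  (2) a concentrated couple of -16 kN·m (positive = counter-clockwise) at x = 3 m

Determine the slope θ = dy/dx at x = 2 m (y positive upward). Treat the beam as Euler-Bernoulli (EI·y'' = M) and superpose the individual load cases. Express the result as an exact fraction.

Load 1 — uniform load w=16 kN/m over full span:
  θ_1 = -w(L³-6Lx²+4x³)/(24EI) = -16·(6³-6·6·2²+4·2³)/(24·20000) = -13/3750 rad
Load 2 — applied couple M₀=-16 kN·m at a=3 m (b=L-a=3):
  θ_2 = (M₀x²/(2L)+C₁)/EI  [x≤a] with C₁=M₀(3b²-L²)/(6L)=4 = ((-16)·2²/(2·6)+4)/20000 = -1/15000 rad
Superposition: θ = Σ θ_i = -53/15000 rad ≈ -0.003533 rad

θ(2) = -53/15000 rad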